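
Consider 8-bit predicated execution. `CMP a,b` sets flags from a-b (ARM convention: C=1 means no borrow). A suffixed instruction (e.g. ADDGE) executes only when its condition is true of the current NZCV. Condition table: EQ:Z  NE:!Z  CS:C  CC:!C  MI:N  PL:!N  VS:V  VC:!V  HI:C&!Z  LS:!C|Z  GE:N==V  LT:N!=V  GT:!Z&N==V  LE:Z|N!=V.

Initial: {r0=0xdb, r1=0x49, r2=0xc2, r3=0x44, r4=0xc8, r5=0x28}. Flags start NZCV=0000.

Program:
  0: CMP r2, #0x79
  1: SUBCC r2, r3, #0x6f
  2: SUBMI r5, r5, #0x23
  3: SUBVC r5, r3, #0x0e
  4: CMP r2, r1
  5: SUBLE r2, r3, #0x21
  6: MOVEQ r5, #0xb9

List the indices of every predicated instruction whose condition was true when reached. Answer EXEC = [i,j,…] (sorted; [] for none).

0: ✓ CMP  NZCV=0011
1: · SUBCC
2: · SUBMI
3: · SUBVC
4: ✓ CMP  NZCV=0011
5: ✓ SUBLE  r2←0x23
6: · MOVEQ

EXEC = [5]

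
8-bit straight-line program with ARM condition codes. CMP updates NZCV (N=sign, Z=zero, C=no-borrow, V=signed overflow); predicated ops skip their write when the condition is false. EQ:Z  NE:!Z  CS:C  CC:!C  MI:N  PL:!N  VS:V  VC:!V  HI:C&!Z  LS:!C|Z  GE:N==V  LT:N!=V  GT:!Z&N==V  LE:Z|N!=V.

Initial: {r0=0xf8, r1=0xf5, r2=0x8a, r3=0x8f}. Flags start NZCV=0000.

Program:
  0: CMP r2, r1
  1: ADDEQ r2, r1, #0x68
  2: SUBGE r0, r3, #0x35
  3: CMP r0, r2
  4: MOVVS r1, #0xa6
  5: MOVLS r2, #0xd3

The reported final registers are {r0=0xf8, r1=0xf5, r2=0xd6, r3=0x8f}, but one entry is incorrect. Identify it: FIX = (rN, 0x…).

FIX = (r2, 0x8a)

[0] flags=1000 → (cmp)
[1] flags=1000 EQ?F → skip
[2] flags=1000 GE?F → skip
[3] flags=0010 → (cmp)
[4] flags=0010 VS?F → skip
[5] flags=0010 LS?F → skip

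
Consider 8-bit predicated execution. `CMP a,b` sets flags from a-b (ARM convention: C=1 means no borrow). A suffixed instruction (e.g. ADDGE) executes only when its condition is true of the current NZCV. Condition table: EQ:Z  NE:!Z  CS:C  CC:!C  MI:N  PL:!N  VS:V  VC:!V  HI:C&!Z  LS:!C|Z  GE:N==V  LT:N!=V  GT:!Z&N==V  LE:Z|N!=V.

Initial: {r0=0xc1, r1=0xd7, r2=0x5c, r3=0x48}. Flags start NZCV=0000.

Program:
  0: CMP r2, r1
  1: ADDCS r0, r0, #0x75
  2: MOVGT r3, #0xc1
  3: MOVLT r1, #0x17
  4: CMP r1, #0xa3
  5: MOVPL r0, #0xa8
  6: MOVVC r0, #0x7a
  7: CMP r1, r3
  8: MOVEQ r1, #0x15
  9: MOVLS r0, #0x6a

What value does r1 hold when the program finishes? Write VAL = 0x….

[0] flags=1001 → (cmp)
[1] flags=1001 CS?F → skip
[2] flags=1001 GT?T → r3=0xc1
[3] flags=1001 LT?F → skip
[4] flags=0010 → (cmp)
[5] flags=0010 PL?T → r0=0xa8
[6] flags=0010 VC?T → r0=0x7a
[7] flags=0010 → (cmp)
[8] flags=0010 EQ?F → skip
[9] flags=0010 LS?F → skip

VAL = 0xd7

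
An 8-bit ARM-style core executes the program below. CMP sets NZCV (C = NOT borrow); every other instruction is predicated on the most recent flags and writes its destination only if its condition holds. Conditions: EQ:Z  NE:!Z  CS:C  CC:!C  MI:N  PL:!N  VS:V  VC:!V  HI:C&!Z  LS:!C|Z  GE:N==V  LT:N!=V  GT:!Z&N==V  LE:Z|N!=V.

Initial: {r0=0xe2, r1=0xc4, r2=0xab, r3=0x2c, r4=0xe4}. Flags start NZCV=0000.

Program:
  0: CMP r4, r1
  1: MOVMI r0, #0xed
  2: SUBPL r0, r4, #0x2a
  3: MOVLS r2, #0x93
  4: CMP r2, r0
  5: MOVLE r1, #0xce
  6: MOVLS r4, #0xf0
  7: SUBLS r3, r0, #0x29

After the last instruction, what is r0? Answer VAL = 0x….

VAL = 0xba

[0] flags=0010 → (cmp)
[1] flags=0010 MI?F → skip
[2] flags=0010 PL?T → r0=0xba
[3] flags=0010 LS?F → skip
[4] flags=1000 → (cmp)
[5] flags=1000 LE?T → r1=0xce
[6] flags=1000 LS?T → r4=0xf0
[7] flags=1000 LS?T → r3=0x91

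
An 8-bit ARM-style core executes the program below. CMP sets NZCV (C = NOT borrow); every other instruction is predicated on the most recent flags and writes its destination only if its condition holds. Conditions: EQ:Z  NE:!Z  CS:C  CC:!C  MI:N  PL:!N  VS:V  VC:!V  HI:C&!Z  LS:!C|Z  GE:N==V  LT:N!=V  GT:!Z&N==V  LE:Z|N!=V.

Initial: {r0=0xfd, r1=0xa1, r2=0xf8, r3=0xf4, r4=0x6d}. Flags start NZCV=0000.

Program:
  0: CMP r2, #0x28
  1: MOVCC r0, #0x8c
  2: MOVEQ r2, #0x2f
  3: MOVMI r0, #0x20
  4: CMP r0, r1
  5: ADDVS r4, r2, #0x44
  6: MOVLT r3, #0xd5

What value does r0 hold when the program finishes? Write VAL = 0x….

[0] flags=1010 → (cmp)
[1] flags=1010 CC?F → skip
[2] flags=1010 EQ?F → skip
[3] flags=1010 MI?T → r0=0x20
[4] flags=0000 → (cmp)
[5] flags=0000 VS?F → skip
[6] flags=0000 LT?F → skip

VAL = 0x20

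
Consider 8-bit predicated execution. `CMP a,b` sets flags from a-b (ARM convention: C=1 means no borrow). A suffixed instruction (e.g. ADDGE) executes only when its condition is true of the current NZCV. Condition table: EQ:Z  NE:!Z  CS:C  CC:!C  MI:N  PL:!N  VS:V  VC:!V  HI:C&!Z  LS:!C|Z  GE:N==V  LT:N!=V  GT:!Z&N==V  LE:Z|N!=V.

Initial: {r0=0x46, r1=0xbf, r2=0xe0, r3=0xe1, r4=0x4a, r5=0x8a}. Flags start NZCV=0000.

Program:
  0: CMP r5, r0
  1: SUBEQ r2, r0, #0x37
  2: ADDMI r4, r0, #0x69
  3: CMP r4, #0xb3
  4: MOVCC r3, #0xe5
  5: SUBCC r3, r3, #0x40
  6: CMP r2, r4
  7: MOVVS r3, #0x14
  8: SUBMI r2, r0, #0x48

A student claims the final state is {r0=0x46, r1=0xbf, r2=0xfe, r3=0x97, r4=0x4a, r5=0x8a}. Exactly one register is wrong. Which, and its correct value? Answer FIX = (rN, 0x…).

FIX = (r3, 0xa5)

[0] flags=0011 → (cmp)
[1] flags=0011 EQ?F → skip
[2] flags=0011 MI?F → skip
[3] flags=1001 → (cmp)
[4] flags=1001 CC?T → r3=0xe5
[5] flags=1001 CC?T → r3=0xa5
[6] flags=1010 → (cmp)
[7] flags=1010 VS?F → skip
[8] flags=1010 MI?T → r2=0xfe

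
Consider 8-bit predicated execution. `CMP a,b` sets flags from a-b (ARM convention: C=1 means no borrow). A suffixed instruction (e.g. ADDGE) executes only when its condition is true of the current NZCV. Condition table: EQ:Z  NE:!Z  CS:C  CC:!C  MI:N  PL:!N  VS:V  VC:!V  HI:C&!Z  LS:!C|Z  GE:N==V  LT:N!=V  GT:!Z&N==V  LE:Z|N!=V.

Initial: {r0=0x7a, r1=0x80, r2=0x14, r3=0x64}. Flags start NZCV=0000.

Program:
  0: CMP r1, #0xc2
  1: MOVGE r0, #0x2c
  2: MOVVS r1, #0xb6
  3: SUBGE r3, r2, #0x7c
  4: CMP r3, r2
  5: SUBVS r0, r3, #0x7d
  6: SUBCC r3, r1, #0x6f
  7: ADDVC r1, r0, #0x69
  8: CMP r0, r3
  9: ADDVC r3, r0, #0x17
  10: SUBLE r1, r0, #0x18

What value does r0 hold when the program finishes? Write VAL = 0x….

VAL = 0x7a

[0] flags=1000 → (cmp)
[1] flags=1000 GE?F → skip
[2] flags=1000 VS?F → skip
[3] flags=1000 GE?F → skip
[4] flags=0010 → (cmp)
[5] flags=0010 VS?F → skip
[6] flags=0010 CC?F → skip
[7] flags=0010 VC?T → r1=0xe3
[8] flags=0010 → (cmp)
[9] flags=0010 VC?T → r3=0x91
[10] flags=0010 LE?F → skip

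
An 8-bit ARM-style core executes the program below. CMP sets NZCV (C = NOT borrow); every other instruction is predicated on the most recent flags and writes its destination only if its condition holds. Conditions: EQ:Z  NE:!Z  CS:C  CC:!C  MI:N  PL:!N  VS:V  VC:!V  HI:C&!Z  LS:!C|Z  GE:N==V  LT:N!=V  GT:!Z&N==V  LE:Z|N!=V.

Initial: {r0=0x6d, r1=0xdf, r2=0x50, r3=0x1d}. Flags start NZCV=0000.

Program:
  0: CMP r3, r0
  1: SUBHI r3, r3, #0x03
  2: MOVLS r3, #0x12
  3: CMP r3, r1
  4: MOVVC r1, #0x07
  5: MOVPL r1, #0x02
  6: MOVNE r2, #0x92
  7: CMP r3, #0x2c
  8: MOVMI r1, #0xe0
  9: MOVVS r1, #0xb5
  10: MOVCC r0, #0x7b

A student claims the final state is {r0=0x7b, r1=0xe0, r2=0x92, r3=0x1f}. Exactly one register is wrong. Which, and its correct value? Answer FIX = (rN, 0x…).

0: ✓ CMP  NZCV=1000
1: · SUBHI
2: ✓ MOVLS  r3←0x12
3: ✓ CMP  NZCV=0000
4: ✓ MOVVC  r1←0x07
5: ✓ MOVPL  r1←0x02
6: ✓ MOVNE  r2←0x92
7: ✓ CMP  NZCV=1000
8: ✓ MOVMI  r1←0xe0
9: · MOVVS
10: ✓ MOVCC  r0←0x7b

FIX = (r3, 0x12)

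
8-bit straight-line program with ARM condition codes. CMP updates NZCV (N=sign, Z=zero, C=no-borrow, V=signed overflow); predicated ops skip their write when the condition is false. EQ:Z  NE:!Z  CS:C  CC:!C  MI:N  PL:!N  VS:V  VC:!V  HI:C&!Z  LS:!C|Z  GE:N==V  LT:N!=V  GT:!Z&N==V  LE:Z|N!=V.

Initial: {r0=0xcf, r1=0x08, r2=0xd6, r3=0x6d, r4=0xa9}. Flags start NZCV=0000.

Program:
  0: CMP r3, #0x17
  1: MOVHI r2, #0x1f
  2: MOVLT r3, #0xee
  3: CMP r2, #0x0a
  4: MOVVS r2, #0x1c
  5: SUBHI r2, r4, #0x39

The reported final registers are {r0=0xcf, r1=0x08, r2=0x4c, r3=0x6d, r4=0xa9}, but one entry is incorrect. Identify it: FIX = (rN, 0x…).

FIX = (r2, 0x70)

[0] flags=0010 → (cmp)
[1] flags=0010 HI?T → r2=0x1f
[2] flags=0010 LT?F → skip
[3] flags=0010 → (cmp)
[4] flags=0010 VS?F → skip
[5] flags=0010 HI?T → r2=0x70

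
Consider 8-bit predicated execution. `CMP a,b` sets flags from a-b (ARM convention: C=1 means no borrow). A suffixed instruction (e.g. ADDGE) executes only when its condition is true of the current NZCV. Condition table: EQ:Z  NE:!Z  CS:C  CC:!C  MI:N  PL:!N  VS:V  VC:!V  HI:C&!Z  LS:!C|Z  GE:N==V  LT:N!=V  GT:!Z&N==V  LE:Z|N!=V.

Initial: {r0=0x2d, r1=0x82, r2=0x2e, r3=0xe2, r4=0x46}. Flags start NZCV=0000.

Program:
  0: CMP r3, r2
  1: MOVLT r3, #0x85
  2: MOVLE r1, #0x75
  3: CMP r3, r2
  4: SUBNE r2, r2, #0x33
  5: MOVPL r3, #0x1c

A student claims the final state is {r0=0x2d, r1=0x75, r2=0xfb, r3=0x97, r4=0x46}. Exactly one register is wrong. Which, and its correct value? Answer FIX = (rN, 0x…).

[0] flags=1010 → (cmp)
[1] flags=1010 LT?T → r3=0x85
[2] flags=1010 LE?T → r1=0x75
[3] flags=0011 → (cmp)
[4] flags=0011 NE?T → r2=0xfb
[5] flags=0011 PL?T → r3=0x1c

FIX = (r3, 0x1c)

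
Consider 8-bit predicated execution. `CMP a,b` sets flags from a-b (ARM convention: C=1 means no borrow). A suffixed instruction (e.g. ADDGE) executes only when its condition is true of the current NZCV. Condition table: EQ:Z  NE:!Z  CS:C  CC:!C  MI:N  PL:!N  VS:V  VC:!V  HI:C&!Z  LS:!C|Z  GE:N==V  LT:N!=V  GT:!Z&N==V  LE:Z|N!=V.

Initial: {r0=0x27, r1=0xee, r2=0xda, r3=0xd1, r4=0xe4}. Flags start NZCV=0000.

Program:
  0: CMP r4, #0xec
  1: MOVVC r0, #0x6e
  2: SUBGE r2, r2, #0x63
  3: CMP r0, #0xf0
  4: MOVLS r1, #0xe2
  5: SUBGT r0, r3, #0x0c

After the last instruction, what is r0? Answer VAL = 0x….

[0] flags=1000 → (cmp)
[1] flags=1000 VC?T → r0=0x6e
[2] flags=1000 GE?F → skip
[3] flags=0000 → (cmp)
[4] flags=0000 LS?T → r1=0xe2
[5] flags=0000 GT?T → r0=0xc5

VAL = 0xc5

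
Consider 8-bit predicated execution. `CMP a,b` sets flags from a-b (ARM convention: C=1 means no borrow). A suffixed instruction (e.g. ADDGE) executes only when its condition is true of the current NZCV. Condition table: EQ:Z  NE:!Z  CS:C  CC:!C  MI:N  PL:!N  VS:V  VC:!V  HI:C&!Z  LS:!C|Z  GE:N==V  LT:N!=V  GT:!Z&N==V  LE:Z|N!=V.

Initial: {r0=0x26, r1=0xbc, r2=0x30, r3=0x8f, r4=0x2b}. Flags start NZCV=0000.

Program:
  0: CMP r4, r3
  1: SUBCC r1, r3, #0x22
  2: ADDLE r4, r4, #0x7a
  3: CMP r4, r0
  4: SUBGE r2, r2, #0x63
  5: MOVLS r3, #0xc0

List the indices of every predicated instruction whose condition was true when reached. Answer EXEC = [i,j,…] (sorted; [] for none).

[0] flags=1001 → (cmp)
[1] flags=1001 CC?T → r1=0x6d
[2] flags=1001 LE?F → skip
[3] flags=0010 → (cmp)
[4] flags=0010 GE?T → r2=0xcd
[5] flags=0010 LS?F → skip

EXEC = [1,4]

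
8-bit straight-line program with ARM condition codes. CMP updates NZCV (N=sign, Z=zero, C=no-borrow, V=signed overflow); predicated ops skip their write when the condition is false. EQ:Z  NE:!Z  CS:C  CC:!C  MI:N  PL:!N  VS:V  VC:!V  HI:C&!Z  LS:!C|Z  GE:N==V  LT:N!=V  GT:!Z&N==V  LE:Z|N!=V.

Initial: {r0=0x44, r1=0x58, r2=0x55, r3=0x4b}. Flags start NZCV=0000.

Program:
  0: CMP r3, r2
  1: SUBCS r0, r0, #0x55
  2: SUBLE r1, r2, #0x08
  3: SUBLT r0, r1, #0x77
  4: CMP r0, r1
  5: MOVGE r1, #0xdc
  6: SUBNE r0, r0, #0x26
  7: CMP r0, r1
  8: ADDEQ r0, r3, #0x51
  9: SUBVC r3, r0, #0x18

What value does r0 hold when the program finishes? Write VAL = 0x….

0: ✓ CMP  NZCV=1000
1: · SUBCS
2: ✓ SUBLE  r1←0x4d
3: ✓ SUBLT  r0←0xd6
4: ✓ CMP  NZCV=1010
5: · MOVGE
6: ✓ SUBNE  r0←0xb0
7: ✓ CMP  NZCV=0011
8: · ADDEQ
9: · SUBVC

VAL = 0xb0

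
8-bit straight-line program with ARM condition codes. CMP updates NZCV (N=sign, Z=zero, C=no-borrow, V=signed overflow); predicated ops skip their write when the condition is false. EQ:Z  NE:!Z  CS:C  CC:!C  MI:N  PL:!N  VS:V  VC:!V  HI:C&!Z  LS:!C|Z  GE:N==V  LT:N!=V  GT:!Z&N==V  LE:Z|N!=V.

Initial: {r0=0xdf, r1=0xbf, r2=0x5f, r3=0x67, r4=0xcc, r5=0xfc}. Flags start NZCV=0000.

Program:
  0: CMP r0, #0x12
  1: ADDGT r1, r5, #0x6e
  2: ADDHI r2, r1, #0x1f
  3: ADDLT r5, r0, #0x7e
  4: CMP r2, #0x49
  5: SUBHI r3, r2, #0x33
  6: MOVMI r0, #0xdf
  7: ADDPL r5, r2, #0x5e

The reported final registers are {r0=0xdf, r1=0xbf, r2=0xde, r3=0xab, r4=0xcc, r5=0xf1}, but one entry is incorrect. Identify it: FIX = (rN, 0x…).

FIX = (r5, 0x5d)

[0] flags=1010 → (cmp)
[1] flags=1010 GT?F → skip
[2] flags=1010 HI?T → r2=0xde
[3] flags=1010 LT?T → r5=0x5d
[4] flags=1010 → (cmp)
[5] flags=1010 HI?T → r3=0xab
[6] flags=1010 MI?T → r0=0xdf
[7] flags=1010 PL?F → skip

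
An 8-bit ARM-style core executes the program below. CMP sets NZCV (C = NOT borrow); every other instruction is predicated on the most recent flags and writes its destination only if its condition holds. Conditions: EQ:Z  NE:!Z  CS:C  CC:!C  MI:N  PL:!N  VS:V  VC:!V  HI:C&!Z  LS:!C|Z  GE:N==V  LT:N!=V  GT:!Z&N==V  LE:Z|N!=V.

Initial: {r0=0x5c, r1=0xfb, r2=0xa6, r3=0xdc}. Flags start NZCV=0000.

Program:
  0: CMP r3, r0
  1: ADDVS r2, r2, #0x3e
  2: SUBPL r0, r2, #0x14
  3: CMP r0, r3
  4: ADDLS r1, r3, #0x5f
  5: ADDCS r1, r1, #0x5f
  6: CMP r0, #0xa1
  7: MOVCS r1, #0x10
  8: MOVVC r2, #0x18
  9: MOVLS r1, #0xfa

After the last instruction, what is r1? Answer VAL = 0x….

VAL = 0xfa

[0] flags=1010 → (cmp)
[1] flags=1010 VS?F → skip
[2] flags=1010 PL?F → skip
[3] flags=1001 → (cmp)
[4] flags=1001 LS?T → r1=0x3b
[5] flags=1001 CS?F → skip
[6] flags=1001 → (cmp)
[7] flags=1001 CS?F → skip
[8] flags=1001 VC?F → skip
[9] flags=1001 LS?T → r1=0xfa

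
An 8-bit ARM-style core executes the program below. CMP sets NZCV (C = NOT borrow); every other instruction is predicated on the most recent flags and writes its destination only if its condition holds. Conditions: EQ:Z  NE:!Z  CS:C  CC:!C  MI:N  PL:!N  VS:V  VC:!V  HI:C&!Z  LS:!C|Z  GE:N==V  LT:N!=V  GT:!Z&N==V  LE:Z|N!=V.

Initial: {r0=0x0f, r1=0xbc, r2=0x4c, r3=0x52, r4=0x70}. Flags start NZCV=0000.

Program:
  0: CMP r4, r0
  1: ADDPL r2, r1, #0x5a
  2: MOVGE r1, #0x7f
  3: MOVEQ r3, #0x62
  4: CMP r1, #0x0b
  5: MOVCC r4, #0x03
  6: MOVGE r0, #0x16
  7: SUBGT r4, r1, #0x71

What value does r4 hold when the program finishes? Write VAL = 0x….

VAL = 0x0e

0: ✓ CMP  NZCV=0010
1: ✓ ADDPL  r2←0x16
2: ✓ MOVGE  r1←0x7f
3: · MOVEQ
4: ✓ CMP  NZCV=0010
5: · MOVCC
6: ✓ MOVGE  r0←0x16
7: ✓ SUBGT  r4←0x0e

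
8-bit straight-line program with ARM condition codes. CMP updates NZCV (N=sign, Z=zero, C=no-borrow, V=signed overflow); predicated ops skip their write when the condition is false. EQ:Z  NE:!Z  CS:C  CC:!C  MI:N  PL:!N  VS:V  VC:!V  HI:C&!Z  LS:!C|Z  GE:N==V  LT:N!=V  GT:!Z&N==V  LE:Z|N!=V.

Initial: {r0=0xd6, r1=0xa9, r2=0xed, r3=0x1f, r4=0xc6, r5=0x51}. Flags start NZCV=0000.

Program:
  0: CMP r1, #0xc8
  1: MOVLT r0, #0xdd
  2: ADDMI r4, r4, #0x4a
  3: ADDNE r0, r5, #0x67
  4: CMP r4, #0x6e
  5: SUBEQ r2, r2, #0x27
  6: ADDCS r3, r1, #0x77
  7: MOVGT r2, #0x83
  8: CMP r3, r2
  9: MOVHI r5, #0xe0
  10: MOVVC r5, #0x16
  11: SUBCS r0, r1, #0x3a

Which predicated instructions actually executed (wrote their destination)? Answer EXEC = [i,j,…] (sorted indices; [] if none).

EXEC = [1,2,3,10]

0: ✓ CMP  NZCV=1000
1: ✓ MOVLT  r0←0xdd
2: ✓ ADDMI  r4←0x10
3: ✓ ADDNE  r0←0xb8
4: ✓ CMP  NZCV=1000
5: · SUBEQ
6: · ADDCS
7: · MOVGT
8: ✓ CMP  NZCV=0000
9: · MOVHI
10: ✓ MOVVC  r5←0x16
11: · SUBCS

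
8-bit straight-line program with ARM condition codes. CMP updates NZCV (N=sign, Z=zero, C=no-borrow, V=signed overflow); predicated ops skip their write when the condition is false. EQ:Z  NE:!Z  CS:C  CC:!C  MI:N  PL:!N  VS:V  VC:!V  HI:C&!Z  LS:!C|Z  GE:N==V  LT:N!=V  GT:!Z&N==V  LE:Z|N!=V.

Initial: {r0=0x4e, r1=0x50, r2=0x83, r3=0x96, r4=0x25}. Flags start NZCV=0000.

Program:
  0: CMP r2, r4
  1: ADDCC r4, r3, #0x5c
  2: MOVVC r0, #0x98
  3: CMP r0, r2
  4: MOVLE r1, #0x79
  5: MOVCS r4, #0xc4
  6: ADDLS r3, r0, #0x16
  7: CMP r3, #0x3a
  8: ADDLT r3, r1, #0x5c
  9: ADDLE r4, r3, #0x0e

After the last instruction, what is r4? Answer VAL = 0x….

[0] flags=0011 → (cmp)
[1] flags=0011 CC?F → skip
[2] flags=0011 VC?F → skip
[3] flags=1001 → (cmp)
[4] flags=1001 LE?F → skip
[5] flags=1001 CS?F → skip
[6] flags=1001 LS?T → r3=0x64
[7] flags=0010 → (cmp)
[8] flags=0010 LT?F → skip
[9] flags=0010 LE?F → skip

VAL = 0x25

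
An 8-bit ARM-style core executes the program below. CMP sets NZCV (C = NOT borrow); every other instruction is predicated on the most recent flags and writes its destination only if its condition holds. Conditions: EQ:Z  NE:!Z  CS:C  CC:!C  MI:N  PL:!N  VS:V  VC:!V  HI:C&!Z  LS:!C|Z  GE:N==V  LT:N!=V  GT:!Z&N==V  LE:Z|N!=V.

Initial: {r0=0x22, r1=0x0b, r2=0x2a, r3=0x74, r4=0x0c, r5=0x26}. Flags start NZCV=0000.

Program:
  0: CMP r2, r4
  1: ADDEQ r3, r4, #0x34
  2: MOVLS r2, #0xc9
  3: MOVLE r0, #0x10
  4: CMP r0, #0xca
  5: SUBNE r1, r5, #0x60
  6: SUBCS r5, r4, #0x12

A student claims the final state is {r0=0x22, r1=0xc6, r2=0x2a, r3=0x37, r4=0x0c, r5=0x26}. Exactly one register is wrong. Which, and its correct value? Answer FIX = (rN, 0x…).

0: ✓ CMP  NZCV=0010
1: · ADDEQ
2: · MOVLS
3: · MOVLE
4: ✓ CMP  NZCV=0000
5: ✓ SUBNE  r1←0xc6
6: · SUBCS

FIX = (r3, 0x74)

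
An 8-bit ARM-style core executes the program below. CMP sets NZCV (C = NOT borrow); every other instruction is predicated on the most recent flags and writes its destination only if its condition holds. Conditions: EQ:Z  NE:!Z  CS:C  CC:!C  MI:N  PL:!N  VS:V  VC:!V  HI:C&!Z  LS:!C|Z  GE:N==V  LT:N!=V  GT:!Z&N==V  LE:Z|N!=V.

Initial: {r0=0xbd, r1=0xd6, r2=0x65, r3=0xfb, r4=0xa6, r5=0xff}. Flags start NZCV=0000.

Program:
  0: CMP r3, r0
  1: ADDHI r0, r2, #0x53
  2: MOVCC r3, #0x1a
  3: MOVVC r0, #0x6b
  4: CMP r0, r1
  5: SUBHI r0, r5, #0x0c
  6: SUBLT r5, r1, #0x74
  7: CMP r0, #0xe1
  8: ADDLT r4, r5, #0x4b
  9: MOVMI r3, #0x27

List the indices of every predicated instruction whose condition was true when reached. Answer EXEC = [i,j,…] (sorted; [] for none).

[0] flags=0010 → (cmp)
[1] flags=0010 HI?T → r0=0xb8
[2] flags=0010 CC?F → skip
[3] flags=0010 VC?T → r0=0x6b
[4] flags=1001 → (cmp)
[5] flags=1001 HI?F → skip
[6] flags=1001 LT?F → skip
[7] flags=1001 → (cmp)
[8] flags=1001 LT?F → skip
[9] flags=1001 MI?T → r3=0x27

EXEC = [1,3,9]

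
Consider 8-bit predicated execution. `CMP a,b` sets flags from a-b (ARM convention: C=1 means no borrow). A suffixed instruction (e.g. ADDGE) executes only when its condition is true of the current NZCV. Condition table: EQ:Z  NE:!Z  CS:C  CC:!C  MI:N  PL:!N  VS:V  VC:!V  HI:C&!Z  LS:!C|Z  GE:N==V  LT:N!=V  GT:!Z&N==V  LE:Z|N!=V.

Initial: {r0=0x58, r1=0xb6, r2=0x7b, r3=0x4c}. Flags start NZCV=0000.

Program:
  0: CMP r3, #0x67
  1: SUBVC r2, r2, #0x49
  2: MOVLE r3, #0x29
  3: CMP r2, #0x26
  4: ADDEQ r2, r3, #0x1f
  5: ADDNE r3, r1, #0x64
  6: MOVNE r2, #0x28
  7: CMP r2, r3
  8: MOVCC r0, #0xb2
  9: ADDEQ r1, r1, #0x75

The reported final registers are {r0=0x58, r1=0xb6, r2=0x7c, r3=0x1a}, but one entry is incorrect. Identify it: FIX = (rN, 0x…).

FIX = (r2, 0x28)

[0] flags=1000 → (cmp)
[1] flags=1000 VC?T → r2=0x32
[2] flags=1000 LE?T → r3=0x29
[3] flags=0010 → (cmp)
[4] flags=0010 EQ?F → skip
[5] flags=0010 NE?T → r3=0x1a
[6] flags=0010 NE?T → r2=0x28
[7] flags=0010 → (cmp)
[8] flags=0010 CC?F → skip
[9] flags=0010 EQ?F → skip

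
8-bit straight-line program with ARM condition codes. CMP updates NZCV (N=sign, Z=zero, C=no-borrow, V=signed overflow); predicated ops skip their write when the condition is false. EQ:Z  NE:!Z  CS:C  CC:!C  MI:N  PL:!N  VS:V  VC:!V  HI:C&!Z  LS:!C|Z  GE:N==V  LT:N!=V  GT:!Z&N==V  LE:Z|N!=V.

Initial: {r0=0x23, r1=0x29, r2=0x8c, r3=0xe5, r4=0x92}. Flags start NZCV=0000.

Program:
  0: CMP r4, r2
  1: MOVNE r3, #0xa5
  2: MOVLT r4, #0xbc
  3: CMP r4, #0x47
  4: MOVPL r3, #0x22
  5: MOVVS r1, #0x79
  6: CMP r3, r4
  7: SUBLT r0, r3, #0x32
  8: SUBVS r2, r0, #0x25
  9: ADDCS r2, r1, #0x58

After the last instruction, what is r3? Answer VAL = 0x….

VAL = 0x22

0: ✓ CMP  NZCV=0010
1: ✓ MOVNE  r3←0xa5
2: · MOVLT
3: ✓ CMP  NZCV=0011
4: ✓ MOVPL  r3←0x22
5: ✓ MOVVS  r1←0x79
6: ✓ CMP  NZCV=1001
7: · SUBLT
8: ✓ SUBVS  r2←0xfe
9: · ADDCS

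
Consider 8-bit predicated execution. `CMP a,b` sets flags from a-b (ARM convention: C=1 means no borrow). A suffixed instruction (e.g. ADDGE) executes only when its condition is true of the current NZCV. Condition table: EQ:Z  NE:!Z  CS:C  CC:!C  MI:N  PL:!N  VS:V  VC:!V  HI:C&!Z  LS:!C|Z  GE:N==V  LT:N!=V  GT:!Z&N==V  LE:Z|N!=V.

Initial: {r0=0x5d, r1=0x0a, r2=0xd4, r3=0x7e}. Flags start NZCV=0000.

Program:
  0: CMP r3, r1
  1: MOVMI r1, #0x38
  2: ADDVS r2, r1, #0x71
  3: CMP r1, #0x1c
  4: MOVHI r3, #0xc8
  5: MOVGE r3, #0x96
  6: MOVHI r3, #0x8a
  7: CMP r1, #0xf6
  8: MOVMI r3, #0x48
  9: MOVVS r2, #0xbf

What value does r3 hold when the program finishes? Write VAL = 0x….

VAL = 0x7e

0: ✓ CMP  NZCV=0010
1: · MOVMI
2: · ADDVS
3: ✓ CMP  NZCV=1000
4: · MOVHI
5: · MOVGE
6: · MOVHI
7: ✓ CMP  NZCV=0000
8: · MOVMI
9: · MOVVS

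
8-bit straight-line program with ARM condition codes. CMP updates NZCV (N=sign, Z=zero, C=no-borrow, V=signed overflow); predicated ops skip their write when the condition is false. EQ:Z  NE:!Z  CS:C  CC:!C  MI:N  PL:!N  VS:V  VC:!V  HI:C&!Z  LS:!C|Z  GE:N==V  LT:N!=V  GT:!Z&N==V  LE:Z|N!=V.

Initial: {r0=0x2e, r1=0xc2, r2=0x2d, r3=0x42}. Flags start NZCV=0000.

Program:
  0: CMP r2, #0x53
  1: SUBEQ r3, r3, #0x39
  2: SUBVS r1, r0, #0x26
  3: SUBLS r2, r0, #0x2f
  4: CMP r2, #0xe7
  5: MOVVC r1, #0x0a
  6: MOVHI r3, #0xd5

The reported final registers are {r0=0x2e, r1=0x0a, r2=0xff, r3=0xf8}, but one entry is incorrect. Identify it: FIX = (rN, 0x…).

FIX = (r3, 0xd5)

0: ✓ CMP  NZCV=1000
1: · SUBEQ
2: · SUBVS
3: ✓ SUBLS  r2←0xff
4: ✓ CMP  NZCV=0010
5: ✓ MOVVC  r1←0x0a
6: ✓ MOVHI  r3←0xd5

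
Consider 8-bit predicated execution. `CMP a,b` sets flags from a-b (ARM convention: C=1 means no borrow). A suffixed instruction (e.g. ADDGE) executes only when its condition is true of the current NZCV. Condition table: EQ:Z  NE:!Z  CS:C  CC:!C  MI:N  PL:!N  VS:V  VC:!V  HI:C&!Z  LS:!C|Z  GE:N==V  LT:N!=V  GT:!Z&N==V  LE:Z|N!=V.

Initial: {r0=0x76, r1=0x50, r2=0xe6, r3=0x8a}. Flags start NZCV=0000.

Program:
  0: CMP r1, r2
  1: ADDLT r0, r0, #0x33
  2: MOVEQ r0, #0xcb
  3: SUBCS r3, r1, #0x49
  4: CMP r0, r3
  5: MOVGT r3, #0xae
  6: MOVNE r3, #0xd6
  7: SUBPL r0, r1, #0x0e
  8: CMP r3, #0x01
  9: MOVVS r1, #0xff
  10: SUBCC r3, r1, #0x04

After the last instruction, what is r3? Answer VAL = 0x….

0: ✓ CMP  NZCV=0000
1: · ADDLT
2: · MOVEQ
3: · SUBCS
4: ✓ CMP  NZCV=1001
5: ✓ MOVGT  r3←0xae
6: ✓ MOVNE  r3←0xd6
7: · SUBPL
8: ✓ CMP  NZCV=1010
9: · MOVVS
10: · SUBCC

VAL = 0xd6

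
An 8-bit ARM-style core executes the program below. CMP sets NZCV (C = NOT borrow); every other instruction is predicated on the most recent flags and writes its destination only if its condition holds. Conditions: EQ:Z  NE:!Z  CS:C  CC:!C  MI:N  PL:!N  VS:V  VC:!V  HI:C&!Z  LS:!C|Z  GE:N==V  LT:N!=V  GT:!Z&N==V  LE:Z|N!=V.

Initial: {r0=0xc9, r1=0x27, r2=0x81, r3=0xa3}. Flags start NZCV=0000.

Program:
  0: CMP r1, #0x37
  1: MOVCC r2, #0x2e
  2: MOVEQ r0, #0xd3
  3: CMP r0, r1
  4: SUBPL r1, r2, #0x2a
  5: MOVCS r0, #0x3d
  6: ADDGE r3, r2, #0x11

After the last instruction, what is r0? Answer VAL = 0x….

VAL = 0x3d

0: ✓ CMP  NZCV=1000
1: ✓ MOVCC  r2←0x2e
2: · MOVEQ
3: ✓ CMP  NZCV=1010
4: · SUBPL
5: ✓ MOVCS  r0←0x3d
6: · ADDGE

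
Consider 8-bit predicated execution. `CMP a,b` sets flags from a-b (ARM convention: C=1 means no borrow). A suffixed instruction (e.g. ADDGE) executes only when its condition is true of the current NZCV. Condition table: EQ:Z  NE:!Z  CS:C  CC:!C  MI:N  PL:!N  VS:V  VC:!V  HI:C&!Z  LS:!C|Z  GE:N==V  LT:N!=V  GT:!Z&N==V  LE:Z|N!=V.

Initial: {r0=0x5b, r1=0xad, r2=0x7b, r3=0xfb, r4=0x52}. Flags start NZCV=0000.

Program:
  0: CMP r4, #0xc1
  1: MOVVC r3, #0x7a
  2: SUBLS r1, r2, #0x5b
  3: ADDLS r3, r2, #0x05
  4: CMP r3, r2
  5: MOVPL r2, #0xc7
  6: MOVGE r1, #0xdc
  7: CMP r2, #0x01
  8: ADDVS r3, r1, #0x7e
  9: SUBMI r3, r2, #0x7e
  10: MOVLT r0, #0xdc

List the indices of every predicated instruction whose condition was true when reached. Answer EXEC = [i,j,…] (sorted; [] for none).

[0] flags=1001 → (cmp)
[1] flags=1001 VC?F → skip
[2] flags=1001 LS?T → r1=0x20
[3] flags=1001 LS?T → r3=0x80
[4] flags=0011 → (cmp)
[5] flags=0011 PL?T → r2=0xc7
[6] flags=0011 GE?F → skip
[7] flags=1010 → (cmp)
[8] flags=1010 VS?F → skip
[9] flags=1010 MI?T → r3=0x49
[10] flags=1010 LT?T → r0=0xdc

EXEC = [2,3,5,9,10]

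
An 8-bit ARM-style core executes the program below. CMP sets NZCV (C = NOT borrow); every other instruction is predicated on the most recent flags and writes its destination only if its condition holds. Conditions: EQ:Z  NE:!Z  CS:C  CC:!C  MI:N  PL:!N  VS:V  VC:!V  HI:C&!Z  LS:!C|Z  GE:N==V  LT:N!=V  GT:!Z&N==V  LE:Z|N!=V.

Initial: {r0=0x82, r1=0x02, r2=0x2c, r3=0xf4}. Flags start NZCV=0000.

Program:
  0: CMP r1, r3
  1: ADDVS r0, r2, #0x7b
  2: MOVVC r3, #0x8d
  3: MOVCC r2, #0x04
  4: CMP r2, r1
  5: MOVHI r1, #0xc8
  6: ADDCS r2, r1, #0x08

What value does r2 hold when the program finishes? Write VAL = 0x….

[0] flags=0000 → (cmp)
[1] flags=0000 VS?F → skip
[2] flags=0000 VC?T → r3=0x8d
[3] flags=0000 CC?T → r2=0x04
[4] flags=0010 → (cmp)
[5] flags=0010 HI?T → r1=0xc8
[6] flags=0010 CS?T → r2=0xd0

VAL = 0xd0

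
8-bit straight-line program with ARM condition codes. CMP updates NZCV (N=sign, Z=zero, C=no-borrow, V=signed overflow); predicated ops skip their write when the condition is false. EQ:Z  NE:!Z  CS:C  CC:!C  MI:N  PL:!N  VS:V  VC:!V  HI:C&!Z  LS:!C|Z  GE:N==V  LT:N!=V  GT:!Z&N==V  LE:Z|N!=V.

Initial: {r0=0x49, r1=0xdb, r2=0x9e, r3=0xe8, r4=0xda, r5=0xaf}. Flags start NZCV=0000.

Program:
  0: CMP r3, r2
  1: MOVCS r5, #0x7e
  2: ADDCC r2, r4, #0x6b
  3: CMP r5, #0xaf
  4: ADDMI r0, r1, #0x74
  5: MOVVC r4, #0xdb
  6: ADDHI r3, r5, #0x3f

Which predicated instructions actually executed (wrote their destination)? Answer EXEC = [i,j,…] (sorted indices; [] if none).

[0] flags=0010 → (cmp)
[1] flags=0010 CS?T → r5=0x7e
[2] flags=0010 CC?F → skip
[3] flags=1001 → (cmp)
[4] flags=1001 MI?T → r0=0x4f
[5] flags=1001 VC?F → skip
[6] flags=1001 HI?F → skip

EXEC = [1,4]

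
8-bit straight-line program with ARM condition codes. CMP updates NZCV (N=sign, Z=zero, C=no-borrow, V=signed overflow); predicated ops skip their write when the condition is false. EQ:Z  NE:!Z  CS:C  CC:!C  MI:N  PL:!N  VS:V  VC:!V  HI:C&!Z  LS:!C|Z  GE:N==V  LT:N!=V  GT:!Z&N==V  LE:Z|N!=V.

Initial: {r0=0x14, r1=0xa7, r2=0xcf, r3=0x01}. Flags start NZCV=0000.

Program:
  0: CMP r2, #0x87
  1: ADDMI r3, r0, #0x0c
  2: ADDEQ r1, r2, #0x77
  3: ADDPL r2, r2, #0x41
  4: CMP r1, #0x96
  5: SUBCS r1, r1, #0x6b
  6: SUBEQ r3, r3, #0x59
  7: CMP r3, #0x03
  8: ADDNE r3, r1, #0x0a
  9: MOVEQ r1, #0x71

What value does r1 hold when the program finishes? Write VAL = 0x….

0: ✓ CMP  NZCV=0010
1: · ADDMI
2: · ADDEQ
3: ✓ ADDPL  r2←0x10
4: ✓ CMP  NZCV=0010
5: ✓ SUBCS  r1←0x3c
6: · SUBEQ
7: ✓ CMP  NZCV=1000
8: ✓ ADDNE  r3←0x46
9: · MOVEQ

VAL = 0x3c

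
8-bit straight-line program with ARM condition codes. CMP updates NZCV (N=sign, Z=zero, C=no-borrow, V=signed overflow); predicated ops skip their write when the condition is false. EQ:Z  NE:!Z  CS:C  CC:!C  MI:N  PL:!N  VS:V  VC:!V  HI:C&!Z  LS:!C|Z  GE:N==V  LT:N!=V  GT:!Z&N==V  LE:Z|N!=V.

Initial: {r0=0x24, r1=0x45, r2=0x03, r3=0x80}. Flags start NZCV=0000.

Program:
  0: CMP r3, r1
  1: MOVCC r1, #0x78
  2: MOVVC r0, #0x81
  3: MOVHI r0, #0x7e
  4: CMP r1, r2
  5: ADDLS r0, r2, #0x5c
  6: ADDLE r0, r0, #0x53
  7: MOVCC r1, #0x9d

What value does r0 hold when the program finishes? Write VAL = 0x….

VAL = 0x7e

0: ✓ CMP  NZCV=0011
1: · MOVCC
2: · MOVVC
3: ✓ MOVHI  r0←0x7e
4: ✓ CMP  NZCV=0010
5: · ADDLS
6: · ADDLE
7: · MOVCC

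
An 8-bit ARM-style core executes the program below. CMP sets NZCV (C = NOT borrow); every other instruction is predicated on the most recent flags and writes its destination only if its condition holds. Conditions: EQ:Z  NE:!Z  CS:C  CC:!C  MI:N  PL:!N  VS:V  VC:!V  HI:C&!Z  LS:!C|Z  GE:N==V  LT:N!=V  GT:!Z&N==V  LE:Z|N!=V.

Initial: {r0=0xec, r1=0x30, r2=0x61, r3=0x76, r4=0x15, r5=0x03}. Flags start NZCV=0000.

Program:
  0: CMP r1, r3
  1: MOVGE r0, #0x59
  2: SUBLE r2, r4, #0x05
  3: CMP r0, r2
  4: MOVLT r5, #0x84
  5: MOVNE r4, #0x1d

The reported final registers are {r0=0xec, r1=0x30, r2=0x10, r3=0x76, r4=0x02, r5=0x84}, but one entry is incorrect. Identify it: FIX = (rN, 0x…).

FIX = (r4, 0x1d)

[0] flags=1000 → (cmp)
[1] flags=1000 GE?F → skip
[2] flags=1000 LE?T → r2=0x10
[3] flags=1010 → (cmp)
[4] flags=1010 LT?T → r5=0x84
[5] flags=1010 NE?T → r4=0x1d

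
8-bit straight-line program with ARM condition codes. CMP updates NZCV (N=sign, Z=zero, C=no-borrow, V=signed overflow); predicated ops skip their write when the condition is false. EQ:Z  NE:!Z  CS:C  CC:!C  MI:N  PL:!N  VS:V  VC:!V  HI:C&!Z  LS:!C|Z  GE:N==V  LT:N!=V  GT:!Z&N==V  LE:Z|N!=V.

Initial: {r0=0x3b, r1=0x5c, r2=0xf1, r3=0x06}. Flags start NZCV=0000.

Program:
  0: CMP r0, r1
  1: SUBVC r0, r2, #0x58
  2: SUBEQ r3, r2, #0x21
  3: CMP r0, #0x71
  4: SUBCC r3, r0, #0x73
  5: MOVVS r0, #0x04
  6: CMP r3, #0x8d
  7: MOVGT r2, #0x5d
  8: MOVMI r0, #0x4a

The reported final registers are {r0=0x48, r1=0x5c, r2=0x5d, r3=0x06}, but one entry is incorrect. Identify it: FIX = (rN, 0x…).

FIX = (r0, 0x04)

[0] flags=1000 → (cmp)
[1] flags=1000 VC?T → r0=0x99
[2] flags=1000 EQ?F → skip
[3] flags=0011 → (cmp)
[4] flags=0011 CC?F → skip
[5] flags=0011 VS?T → r0=0x04
[6] flags=0000 → (cmp)
[7] flags=0000 GT?T → r2=0x5d
[8] flags=0000 MI?F → skip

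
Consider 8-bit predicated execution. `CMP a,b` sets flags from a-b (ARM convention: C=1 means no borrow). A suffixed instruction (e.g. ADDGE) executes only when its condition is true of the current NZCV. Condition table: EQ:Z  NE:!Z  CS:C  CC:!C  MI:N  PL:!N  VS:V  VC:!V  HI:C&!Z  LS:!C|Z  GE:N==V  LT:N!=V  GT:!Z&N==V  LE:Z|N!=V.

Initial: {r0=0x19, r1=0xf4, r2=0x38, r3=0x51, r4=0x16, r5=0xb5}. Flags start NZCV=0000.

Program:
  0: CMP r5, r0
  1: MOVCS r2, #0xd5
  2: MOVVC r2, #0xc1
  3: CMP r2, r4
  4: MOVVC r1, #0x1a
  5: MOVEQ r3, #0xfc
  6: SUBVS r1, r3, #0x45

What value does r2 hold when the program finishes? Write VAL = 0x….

VAL = 0xc1

[0] flags=1010 → (cmp)
[1] flags=1010 CS?T → r2=0xd5
[2] flags=1010 VC?T → r2=0xc1
[3] flags=1010 → (cmp)
[4] flags=1010 VC?T → r1=0x1a
[5] flags=1010 EQ?F → skip
[6] flags=1010 VS?F → skip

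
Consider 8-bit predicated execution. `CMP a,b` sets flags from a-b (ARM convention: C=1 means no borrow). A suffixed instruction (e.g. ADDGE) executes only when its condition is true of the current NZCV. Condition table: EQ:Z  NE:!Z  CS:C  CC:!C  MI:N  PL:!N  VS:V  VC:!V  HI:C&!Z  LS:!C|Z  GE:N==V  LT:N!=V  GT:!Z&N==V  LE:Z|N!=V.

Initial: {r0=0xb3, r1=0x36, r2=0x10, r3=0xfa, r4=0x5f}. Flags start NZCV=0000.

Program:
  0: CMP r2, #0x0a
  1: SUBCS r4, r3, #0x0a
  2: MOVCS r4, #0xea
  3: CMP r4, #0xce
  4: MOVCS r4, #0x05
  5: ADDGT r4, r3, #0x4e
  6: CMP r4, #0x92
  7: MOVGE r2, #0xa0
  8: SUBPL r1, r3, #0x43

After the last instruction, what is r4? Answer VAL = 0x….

[0] flags=0010 → (cmp)
[1] flags=0010 CS?T → r4=0xf0
[2] flags=0010 CS?T → r4=0xea
[3] flags=0010 → (cmp)
[4] flags=0010 CS?T → r4=0x05
[5] flags=0010 GT?T → r4=0x48
[6] flags=1001 → (cmp)
[7] flags=1001 GE?T → r2=0xa0
[8] flags=1001 PL?F → skip

VAL = 0x48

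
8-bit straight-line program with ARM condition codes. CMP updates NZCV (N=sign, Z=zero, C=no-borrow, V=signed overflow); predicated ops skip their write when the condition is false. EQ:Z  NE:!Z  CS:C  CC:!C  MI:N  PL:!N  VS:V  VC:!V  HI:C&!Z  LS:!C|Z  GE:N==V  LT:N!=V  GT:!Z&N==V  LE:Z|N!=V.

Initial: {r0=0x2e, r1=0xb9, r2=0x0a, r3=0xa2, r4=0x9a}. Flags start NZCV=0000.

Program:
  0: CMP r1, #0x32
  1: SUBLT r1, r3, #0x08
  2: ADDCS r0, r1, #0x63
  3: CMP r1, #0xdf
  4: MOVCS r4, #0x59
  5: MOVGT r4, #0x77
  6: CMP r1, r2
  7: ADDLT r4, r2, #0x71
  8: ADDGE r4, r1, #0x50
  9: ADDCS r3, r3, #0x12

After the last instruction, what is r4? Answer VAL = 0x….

0: ✓ CMP  NZCV=1010
1: ✓ SUBLT  r1←0x9a
2: ✓ ADDCS  r0←0xfd
3: ✓ CMP  NZCV=1000
4: · MOVCS
5: · MOVGT
6: ✓ CMP  NZCV=1010
7: ✓ ADDLT  r4←0x7b
8: · ADDGE
9: ✓ ADDCS  r3←0xb4

VAL = 0x7b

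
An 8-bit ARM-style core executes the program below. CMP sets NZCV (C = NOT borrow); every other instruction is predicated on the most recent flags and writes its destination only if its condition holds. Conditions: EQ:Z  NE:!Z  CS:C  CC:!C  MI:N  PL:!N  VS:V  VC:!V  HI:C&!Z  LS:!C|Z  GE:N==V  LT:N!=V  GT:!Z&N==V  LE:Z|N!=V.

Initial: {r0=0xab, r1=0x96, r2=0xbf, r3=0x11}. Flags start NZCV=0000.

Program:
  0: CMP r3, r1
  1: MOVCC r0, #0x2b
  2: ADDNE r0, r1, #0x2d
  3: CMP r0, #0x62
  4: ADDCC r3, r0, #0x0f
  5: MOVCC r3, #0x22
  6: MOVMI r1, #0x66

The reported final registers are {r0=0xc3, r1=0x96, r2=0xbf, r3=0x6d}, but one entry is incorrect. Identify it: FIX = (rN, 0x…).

0: ✓ CMP  NZCV=0000
1: ✓ MOVCC  r0←0x2b
2: ✓ ADDNE  r0←0xc3
3: ✓ CMP  NZCV=0011
4: · ADDCC
5: · MOVCC
6: · MOVMI

FIX = (r3, 0x11)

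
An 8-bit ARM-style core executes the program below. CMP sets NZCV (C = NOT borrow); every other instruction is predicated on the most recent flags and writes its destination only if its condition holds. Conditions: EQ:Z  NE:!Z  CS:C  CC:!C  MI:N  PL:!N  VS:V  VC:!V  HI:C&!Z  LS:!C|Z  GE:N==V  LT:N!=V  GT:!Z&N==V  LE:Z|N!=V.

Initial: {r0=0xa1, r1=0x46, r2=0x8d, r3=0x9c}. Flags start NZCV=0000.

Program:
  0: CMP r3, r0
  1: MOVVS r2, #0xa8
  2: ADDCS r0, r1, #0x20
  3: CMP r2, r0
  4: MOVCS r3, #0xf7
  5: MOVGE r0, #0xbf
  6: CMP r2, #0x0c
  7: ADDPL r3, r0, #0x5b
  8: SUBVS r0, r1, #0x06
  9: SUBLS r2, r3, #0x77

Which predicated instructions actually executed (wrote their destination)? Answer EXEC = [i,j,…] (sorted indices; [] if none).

EXEC = []

0: ✓ CMP  NZCV=1000
1: · MOVVS
2: · ADDCS
3: ✓ CMP  NZCV=1000
4: · MOVCS
5: · MOVGE
6: ✓ CMP  NZCV=1010
7: · ADDPL
8: · SUBVS
9: · SUBLS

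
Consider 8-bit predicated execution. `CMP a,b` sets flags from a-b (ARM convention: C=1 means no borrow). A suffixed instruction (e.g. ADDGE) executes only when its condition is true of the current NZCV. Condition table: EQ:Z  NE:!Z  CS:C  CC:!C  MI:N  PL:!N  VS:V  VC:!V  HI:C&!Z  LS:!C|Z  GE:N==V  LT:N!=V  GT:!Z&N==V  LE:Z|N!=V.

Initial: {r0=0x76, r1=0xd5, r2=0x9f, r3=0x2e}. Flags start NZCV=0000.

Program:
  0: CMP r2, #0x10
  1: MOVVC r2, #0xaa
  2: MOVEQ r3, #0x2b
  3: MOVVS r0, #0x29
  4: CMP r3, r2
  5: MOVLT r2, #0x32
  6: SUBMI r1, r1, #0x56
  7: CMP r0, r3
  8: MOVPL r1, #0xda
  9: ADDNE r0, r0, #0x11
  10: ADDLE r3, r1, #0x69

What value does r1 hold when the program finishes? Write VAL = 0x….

VAL = 0xda

0: ✓ CMP  NZCV=1010
1: ✓ MOVVC  r2←0xaa
2: · MOVEQ
3: · MOVVS
4: ✓ CMP  NZCV=1001
5: · MOVLT
6: ✓ SUBMI  r1←0x7f
7: ✓ CMP  NZCV=0010
8: ✓ MOVPL  r1←0xda
9: ✓ ADDNE  r0←0x87
10: · ADDLE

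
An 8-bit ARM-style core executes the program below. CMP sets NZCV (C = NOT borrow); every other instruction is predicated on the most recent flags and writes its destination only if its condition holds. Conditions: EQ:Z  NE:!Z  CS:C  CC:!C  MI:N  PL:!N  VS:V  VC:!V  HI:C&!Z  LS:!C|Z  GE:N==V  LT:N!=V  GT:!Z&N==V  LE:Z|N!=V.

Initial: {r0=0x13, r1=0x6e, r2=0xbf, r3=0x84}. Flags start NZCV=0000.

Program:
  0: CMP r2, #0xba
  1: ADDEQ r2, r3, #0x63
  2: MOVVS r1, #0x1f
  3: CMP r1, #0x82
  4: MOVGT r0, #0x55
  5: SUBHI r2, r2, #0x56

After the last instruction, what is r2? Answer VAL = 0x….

0: ✓ CMP  NZCV=0010
1: · ADDEQ
2: · MOVVS
3: ✓ CMP  NZCV=1001
4: ✓ MOVGT  r0←0x55
5: · SUBHI

VAL = 0xbf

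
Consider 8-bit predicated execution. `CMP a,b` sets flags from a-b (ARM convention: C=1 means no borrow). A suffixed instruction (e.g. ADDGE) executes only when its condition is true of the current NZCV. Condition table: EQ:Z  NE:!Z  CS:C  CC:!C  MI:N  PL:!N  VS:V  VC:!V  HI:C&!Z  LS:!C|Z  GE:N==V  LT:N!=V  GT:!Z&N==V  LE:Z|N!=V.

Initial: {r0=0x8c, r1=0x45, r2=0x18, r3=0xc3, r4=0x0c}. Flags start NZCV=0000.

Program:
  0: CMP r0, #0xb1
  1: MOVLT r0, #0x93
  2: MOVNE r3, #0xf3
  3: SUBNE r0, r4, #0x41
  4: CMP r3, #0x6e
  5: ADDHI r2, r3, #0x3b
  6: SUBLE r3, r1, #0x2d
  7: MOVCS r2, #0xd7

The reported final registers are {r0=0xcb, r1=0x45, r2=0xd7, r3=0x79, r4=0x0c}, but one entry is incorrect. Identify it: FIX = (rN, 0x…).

[0] flags=1000 → (cmp)
[1] flags=1000 LT?T → r0=0x93
[2] flags=1000 NE?T → r3=0xf3
[3] flags=1000 NE?T → r0=0xcb
[4] flags=1010 → (cmp)
[5] flags=1010 HI?T → r2=0x2e
[6] flags=1010 LE?T → r3=0x18
[7] flags=1010 CS?T → r2=0xd7

FIX = (r3, 0x18)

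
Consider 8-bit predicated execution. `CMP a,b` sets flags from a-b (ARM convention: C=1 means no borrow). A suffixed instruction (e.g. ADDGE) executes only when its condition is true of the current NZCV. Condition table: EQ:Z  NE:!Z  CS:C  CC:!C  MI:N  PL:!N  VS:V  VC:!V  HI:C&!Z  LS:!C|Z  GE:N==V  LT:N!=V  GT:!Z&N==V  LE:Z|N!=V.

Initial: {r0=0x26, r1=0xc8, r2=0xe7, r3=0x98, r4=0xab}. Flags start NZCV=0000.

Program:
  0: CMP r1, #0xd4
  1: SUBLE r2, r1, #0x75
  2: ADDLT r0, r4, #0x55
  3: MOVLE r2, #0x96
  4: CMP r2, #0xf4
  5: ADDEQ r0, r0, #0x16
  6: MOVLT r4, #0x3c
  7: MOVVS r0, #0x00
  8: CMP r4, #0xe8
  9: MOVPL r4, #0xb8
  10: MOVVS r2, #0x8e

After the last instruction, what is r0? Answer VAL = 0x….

0: ✓ CMP  NZCV=1000
1: ✓ SUBLE  r2←0x53
2: ✓ ADDLT  r0←0x00
3: ✓ MOVLE  r2←0x96
4: ✓ CMP  NZCV=1000
5: · ADDEQ
6: ✓ MOVLT  r4←0x3c
7: · MOVVS
8: ✓ CMP  NZCV=0000
9: ✓ MOVPL  r4←0xb8
10: · MOVVS

VAL = 0x00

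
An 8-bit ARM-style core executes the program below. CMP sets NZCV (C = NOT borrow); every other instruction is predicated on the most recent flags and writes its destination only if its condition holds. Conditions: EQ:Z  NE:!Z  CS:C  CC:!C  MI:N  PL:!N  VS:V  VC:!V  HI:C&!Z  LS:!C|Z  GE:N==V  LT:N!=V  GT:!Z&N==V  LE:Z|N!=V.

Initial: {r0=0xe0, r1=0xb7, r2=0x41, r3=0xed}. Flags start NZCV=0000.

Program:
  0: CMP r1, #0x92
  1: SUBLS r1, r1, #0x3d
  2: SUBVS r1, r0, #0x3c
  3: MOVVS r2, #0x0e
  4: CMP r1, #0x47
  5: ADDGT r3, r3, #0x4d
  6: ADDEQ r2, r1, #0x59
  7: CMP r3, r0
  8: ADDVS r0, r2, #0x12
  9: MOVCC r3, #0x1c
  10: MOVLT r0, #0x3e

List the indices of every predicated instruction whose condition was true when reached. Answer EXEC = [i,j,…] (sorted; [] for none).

EXEC = []

[0] flags=0010 → (cmp)
[1] flags=0010 LS?F → skip
[2] flags=0010 VS?F → skip
[3] flags=0010 VS?F → skip
[4] flags=0011 → (cmp)
[5] flags=0011 GT?F → skip
[6] flags=0011 EQ?F → skip
[7] flags=0010 → (cmp)
[8] flags=0010 VS?F → skip
[9] flags=0010 CC?F → skip
[10] flags=0010 LT?F → skip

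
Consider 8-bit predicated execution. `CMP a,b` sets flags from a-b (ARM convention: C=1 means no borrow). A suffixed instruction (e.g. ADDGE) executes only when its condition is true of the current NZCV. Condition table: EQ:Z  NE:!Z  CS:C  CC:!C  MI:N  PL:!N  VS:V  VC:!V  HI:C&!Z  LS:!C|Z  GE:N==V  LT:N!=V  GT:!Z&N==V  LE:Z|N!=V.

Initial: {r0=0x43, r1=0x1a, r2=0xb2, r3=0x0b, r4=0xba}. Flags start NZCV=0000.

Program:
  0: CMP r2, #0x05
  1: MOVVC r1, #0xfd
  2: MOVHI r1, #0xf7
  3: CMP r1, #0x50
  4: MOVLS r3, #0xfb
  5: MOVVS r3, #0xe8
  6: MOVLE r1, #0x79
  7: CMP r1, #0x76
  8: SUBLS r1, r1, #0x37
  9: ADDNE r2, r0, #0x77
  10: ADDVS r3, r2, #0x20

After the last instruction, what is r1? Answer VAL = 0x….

[0] flags=1010 → (cmp)
[1] flags=1010 VC?T → r1=0xfd
[2] flags=1010 HI?T → r1=0xf7
[3] flags=1010 → (cmp)
[4] flags=1010 LS?F → skip
[5] flags=1010 VS?F → skip
[6] flags=1010 LE?T → r1=0x79
[7] flags=0010 → (cmp)
[8] flags=0010 LS?F → skip
[9] flags=0010 NE?T → r2=0xba
[10] flags=0010 VS?F → skip

VAL = 0x79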